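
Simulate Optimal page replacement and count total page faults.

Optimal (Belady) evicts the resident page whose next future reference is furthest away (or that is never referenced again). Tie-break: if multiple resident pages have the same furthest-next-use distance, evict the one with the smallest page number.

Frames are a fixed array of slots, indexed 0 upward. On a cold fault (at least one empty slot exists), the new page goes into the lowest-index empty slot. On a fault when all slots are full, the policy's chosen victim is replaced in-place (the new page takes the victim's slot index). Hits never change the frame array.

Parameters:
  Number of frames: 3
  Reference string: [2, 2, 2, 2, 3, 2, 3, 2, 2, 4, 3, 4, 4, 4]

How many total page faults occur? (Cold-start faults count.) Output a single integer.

Step 0: ref 2 → FAULT, frames=[2,-,-]
Step 1: ref 2 → HIT, frames=[2,-,-]
Step 2: ref 2 → HIT, frames=[2,-,-]
Step 3: ref 2 → HIT, frames=[2,-,-]
Step 4: ref 3 → FAULT, frames=[2,3,-]
Step 5: ref 2 → HIT, frames=[2,3,-]
Step 6: ref 3 → HIT, frames=[2,3,-]
Step 7: ref 2 → HIT, frames=[2,3,-]
Step 8: ref 2 → HIT, frames=[2,3,-]
Step 9: ref 4 → FAULT, frames=[2,3,4]
Step 10: ref 3 → HIT, frames=[2,3,4]
Step 11: ref 4 → HIT, frames=[2,3,4]
Step 12: ref 4 → HIT, frames=[2,3,4]
Step 13: ref 4 → HIT, frames=[2,3,4]
Total faults: 3

Answer: 3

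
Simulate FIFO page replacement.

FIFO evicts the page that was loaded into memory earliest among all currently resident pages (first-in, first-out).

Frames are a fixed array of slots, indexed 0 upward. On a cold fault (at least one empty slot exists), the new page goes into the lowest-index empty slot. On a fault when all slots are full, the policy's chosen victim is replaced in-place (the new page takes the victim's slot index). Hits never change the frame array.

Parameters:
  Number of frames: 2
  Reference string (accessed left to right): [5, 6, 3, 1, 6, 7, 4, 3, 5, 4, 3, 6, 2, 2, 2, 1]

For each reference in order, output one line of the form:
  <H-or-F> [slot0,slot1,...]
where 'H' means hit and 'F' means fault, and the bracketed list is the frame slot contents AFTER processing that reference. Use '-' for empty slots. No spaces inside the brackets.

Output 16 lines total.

F [5,-]
F [5,6]
F [3,6]
F [3,1]
F [6,1]
F [6,7]
F [4,7]
F [4,3]
F [5,3]
F [5,4]
F [3,4]
F [3,6]
F [2,6]
H [2,6]
H [2,6]
F [2,1]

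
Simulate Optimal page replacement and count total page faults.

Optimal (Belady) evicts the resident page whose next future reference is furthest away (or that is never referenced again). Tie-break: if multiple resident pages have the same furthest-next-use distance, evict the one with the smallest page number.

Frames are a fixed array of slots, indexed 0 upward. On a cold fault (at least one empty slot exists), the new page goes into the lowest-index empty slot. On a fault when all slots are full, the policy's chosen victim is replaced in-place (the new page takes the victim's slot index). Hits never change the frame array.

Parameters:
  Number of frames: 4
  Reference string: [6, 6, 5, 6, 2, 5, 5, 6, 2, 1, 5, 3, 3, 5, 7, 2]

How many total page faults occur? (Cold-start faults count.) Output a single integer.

Step 0: ref 6 → FAULT, frames=[6,-,-,-]
Step 1: ref 6 → HIT, frames=[6,-,-,-]
Step 2: ref 5 → FAULT, frames=[6,5,-,-]
Step 3: ref 6 → HIT, frames=[6,5,-,-]
Step 4: ref 2 → FAULT, frames=[6,5,2,-]
Step 5: ref 5 → HIT, frames=[6,5,2,-]
Step 6: ref 5 → HIT, frames=[6,5,2,-]
Step 7: ref 6 → HIT, frames=[6,5,2,-]
Step 8: ref 2 → HIT, frames=[6,5,2,-]
Step 9: ref 1 → FAULT, frames=[6,5,2,1]
Step 10: ref 5 → HIT, frames=[6,5,2,1]
Step 11: ref 3 → FAULT (evict 1), frames=[6,5,2,3]
Step 12: ref 3 → HIT, frames=[6,5,2,3]
Step 13: ref 5 → HIT, frames=[6,5,2,3]
Step 14: ref 7 → FAULT (evict 3), frames=[6,5,2,7]
Step 15: ref 2 → HIT, frames=[6,5,2,7]
Total faults: 6

Answer: 6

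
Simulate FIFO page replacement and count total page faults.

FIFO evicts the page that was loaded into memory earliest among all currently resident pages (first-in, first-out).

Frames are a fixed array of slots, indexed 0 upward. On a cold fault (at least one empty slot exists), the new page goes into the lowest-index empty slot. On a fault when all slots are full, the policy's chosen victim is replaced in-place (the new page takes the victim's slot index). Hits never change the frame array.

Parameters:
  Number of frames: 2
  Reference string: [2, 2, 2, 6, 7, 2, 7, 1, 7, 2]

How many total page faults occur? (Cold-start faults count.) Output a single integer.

Answer: 7

Derivation:
Step 0: ref 2 → FAULT, frames=[2,-]
Step 1: ref 2 → HIT, frames=[2,-]
Step 2: ref 2 → HIT, frames=[2,-]
Step 3: ref 6 → FAULT, frames=[2,6]
Step 4: ref 7 → FAULT (evict 2), frames=[7,6]
Step 5: ref 2 → FAULT (evict 6), frames=[7,2]
Step 6: ref 7 → HIT, frames=[7,2]
Step 7: ref 1 → FAULT (evict 7), frames=[1,2]
Step 8: ref 7 → FAULT (evict 2), frames=[1,7]
Step 9: ref 2 → FAULT (evict 1), frames=[2,7]
Total faults: 7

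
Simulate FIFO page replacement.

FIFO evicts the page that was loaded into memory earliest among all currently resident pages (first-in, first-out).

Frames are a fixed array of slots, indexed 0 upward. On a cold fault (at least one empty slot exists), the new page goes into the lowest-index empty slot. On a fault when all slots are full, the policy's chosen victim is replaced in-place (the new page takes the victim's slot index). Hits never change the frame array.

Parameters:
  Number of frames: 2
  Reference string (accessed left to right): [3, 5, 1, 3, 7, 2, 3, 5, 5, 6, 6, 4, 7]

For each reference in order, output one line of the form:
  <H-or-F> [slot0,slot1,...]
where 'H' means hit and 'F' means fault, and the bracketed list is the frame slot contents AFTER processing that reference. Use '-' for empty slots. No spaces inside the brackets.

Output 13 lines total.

F [3,-]
F [3,5]
F [1,5]
F [1,3]
F [7,3]
F [7,2]
F [3,2]
F [3,5]
H [3,5]
F [6,5]
H [6,5]
F [6,4]
F [7,4]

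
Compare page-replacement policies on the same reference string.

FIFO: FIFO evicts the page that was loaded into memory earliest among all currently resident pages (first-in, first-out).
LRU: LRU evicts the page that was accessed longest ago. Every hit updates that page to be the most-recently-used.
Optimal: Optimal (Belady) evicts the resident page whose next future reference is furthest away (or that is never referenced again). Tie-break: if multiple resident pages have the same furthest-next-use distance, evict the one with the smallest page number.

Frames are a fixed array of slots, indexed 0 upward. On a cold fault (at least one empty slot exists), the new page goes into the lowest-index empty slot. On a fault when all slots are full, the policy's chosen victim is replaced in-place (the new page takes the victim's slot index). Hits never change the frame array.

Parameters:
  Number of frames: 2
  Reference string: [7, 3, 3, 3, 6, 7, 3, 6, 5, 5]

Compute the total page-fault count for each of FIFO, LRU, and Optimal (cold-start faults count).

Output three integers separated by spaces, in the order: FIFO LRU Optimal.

--- FIFO ---
  step 0: ref 7 -> FAULT, frames=[7,-] (faults so far: 1)
  step 1: ref 3 -> FAULT, frames=[7,3] (faults so far: 2)
  step 2: ref 3 -> HIT, frames=[7,3] (faults so far: 2)
  step 3: ref 3 -> HIT, frames=[7,3] (faults so far: 2)
  step 4: ref 6 -> FAULT, evict 7, frames=[6,3] (faults so far: 3)
  step 5: ref 7 -> FAULT, evict 3, frames=[6,7] (faults so far: 4)
  step 6: ref 3 -> FAULT, evict 6, frames=[3,7] (faults so far: 5)
  step 7: ref 6 -> FAULT, evict 7, frames=[3,6] (faults so far: 6)
  step 8: ref 5 -> FAULT, evict 3, frames=[5,6] (faults so far: 7)
  step 9: ref 5 -> HIT, frames=[5,6] (faults so far: 7)
  FIFO total faults: 7
--- LRU ---
  step 0: ref 7 -> FAULT, frames=[7,-] (faults so far: 1)
  step 1: ref 3 -> FAULT, frames=[7,3] (faults so far: 2)
  step 2: ref 3 -> HIT, frames=[7,3] (faults so far: 2)
  step 3: ref 3 -> HIT, frames=[7,3] (faults so far: 2)
  step 4: ref 6 -> FAULT, evict 7, frames=[6,3] (faults so far: 3)
  step 5: ref 7 -> FAULT, evict 3, frames=[6,7] (faults so far: 4)
  step 6: ref 3 -> FAULT, evict 6, frames=[3,7] (faults so far: 5)
  step 7: ref 6 -> FAULT, evict 7, frames=[3,6] (faults so far: 6)
  step 8: ref 5 -> FAULT, evict 3, frames=[5,6] (faults so far: 7)
  step 9: ref 5 -> HIT, frames=[5,6] (faults so far: 7)
  LRU total faults: 7
--- Optimal ---
  step 0: ref 7 -> FAULT, frames=[7,-] (faults so far: 1)
  step 1: ref 3 -> FAULT, frames=[7,3] (faults so far: 2)
  step 2: ref 3 -> HIT, frames=[7,3] (faults so far: 2)
  step 3: ref 3 -> HIT, frames=[7,3] (faults so far: 2)
  step 4: ref 6 -> FAULT, evict 3, frames=[7,6] (faults so far: 3)
  step 5: ref 7 -> HIT, frames=[7,6] (faults so far: 3)
  step 6: ref 3 -> FAULT, evict 7, frames=[3,6] (faults so far: 4)
  step 7: ref 6 -> HIT, frames=[3,6] (faults so far: 4)
  step 8: ref 5 -> FAULT, evict 3, frames=[5,6] (faults so far: 5)
  step 9: ref 5 -> HIT, frames=[5,6] (faults so far: 5)
  Optimal total faults: 5

Answer: 7 7 5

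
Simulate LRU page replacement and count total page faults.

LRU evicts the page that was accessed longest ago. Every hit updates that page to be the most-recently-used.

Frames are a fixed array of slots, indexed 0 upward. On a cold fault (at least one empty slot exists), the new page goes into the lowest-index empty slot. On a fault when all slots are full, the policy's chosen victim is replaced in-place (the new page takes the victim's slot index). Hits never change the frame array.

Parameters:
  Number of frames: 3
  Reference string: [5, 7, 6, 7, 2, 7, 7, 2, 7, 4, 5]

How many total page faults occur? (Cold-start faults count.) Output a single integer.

Answer: 6

Derivation:
Step 0: ref 5 → FAULT, frames=[5,-,-]
Step 1: ref 7 → FAULT, frames=[5,7,-]
Step 2: ref 6 → FAULT, frames=[5,7,6]
Step 3: ref 7 → HIT, frames=[5,7,6]
Step 4: ref 2 → FAULT (evict 5), frames=[2,7,6]
Step 5: ref 7 → HIT, frames=[2,7,6]
Step 6: ref 7 → HIT, frames=[2,7,6]
Step 7: ref 2 → HIT, frames=[2,7,6]
Step 8: ref 7 → HIT, frames=[2,7,6]
Step 9: ref 4 → FAULT (evict 6), frames=[2,7,4]
Step 10: ref 5 → FAULT (evict 2), frames=[5,7,4]
Total faults: 6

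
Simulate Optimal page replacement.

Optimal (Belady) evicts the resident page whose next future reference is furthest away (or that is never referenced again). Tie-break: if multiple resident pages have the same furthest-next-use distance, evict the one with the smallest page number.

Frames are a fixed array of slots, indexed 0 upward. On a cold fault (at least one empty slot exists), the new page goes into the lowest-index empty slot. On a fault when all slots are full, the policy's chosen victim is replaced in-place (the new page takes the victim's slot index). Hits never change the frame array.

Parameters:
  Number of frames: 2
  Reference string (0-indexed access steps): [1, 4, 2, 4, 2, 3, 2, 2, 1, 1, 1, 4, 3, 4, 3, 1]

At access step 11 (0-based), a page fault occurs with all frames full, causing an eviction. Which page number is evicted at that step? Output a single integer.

Step 0: ref 1 -> FAULT, frames=[1,-]
Step 1: ref 4 -> FAULT, frames=[1,4]
Step 2: ref 2 -> FAULT, evict 1, frames=[2,4]
Step 3: ref 4 -> HIT, frames=[2,4]
Step 4: ref 2 -> HIT, frames=[2,4]
Step 5: ref 3 -> FAULT, evict 4, frames=[2,3]
Step 6: ref 2 -> HIT, frames=[2,3]
Step 7: ref 2 -> HIT, frames=[2,3]
Step 8: ref 1 -> FAULT, evict 2, frames=[1,3]
Step 9: ref 1 -> HIT, frames=[1,3]
Step 10: ref 1 -> HIT, frames=[1,3]
Step 11: ref 4 -> FAULT, evict 1, frames=[4,3]
At step 11: evicted page 1

Answer: 1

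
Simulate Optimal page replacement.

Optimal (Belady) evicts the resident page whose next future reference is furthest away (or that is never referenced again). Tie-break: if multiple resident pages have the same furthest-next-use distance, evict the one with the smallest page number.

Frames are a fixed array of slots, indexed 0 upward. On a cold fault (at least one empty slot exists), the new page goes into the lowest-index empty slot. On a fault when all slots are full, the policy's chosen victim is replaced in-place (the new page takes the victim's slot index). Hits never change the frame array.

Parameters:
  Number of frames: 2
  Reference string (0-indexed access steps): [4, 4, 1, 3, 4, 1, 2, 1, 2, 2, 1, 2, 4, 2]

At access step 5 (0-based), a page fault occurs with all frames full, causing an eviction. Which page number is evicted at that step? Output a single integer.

Answer: 3

Derivation:
Step 0: ref 4 -> FAULT, frames=[4,-]
Step 1: ref 4 -> HIT, frames=[4,-]
Step 2: ref 1 -> FAULT, frames=[4,1]
Step 3: ref 3 -> FAULT, evict 1, frames=[4,3]
Step 4: ref 4 -> HIT, frames=[4,3]
Step 5: ref 1 -> FAULT, evict 3, frames=[4,1]
At step 5: evicted page 3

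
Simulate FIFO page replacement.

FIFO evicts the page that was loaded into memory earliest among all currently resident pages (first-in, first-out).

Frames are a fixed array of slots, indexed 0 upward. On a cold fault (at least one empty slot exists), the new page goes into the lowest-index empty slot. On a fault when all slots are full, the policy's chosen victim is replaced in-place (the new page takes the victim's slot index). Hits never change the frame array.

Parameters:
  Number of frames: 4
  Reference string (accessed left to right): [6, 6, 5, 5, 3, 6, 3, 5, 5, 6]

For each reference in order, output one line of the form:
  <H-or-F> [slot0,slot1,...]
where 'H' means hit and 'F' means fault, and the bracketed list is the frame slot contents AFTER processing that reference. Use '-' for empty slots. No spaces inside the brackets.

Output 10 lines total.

F [6,-,-,-]
H [6,-,-,-]
F [6,5,-,-]
H [6,5,-,-]
F [6,5,3,-]
H [6,5,3,-]
H [6,5,3,-]
H [6,5,3,-]
H [6,5,3,-]
H [6,5,3,-]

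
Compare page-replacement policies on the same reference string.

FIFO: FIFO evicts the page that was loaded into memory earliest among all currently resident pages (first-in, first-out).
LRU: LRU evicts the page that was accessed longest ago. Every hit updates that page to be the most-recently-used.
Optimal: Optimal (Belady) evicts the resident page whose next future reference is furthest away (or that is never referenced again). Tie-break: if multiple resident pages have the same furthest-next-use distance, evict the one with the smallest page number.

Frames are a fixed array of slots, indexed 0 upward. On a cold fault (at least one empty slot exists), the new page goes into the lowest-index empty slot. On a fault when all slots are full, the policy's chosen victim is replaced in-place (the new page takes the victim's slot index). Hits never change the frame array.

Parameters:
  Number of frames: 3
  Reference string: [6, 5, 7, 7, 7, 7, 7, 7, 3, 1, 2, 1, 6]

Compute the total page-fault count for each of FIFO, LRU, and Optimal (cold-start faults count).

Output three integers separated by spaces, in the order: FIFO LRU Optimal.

--- FIFO ---
  step 0: ref 6 -> FAULT, frames=[6,-,-] (faults so far: 1)
  step 1: ref 5 -> FAULT, frames=[6,5,-] (faults so far: 2)
  step 2: ref 7 -> FAULT, frames=[6,5,7] (faults so far: 3)
  step 3: ref 7 -> HIT, frames=[6,5,7] (faults so far: 3)
  step 4: ref 7 -> HIT, frames=[6,5,7] (faults so far: 3)
  step 5: ref 7 -> HIT, frames=[6,5,7] (faults so far: 3)
  step 6: ref 7 -> HIT, frames=[6,5,7] (faults so far: 3)
  step 7: ref 7 -> HIT, frames=[6,5,7] (faults so far: 3)
  step 8: ref 3 -> FAULT, evict 6, frames=[3,5,7] (faults so far: 4)
  step 9: ref 1 -> FAULT, evict 5, frames=[3,1,7] (faults so far: 5)
  step 10: ref 2 -> FAULT, evict 7, frames=[3,1,2] (faults so far: 6)
  step 11: ref 1 -> HIT, frames=[3,1,2] (faults so far: 6)
  step 12: ref 6 -> FAULT, evict 3, frames=[6,1,2] (faults so far: 7)
  FIFO total faults: 7
--- LRU ---
  step 0: ref 6 -> FAULT, frames=[6,-,-] (faults so far: 1)
  step 1: ref 5 -> FAULT, frames=[6,5,-] (faults so far: 2)
  step 2: ref 7 -> FAULT, frames=[6,5,7] (faults so far: 3)
  step 3: ref 7 -> HIT, frames=[6,5,7] (faults so far: 3)
  step 4: ref 7 -> HIT, frames=[6,5,7] (faults so far: 3)
  step 5: ref 7 -> HIT, frames=[6,5,7] (faults so far: 3)
  step 6: ref 7 -> HIT, frames=[6,5,7] (faults so far: 3)
  step 7: ref 7 -> HIT, frames=[6,5,7] (faults so far: 3)
  step 8: ref 3 -> FAULT, evict 6, frames=[3,5,7] (faults so far: 4)
  step 9: ref 1 -> FAULT, evict 5, frames=[3,1,7] (faults so far: 5)
  step 10: ref 2 -> FAULT, evict 7, frames=[3,1,2] (faults so far: 6)
  step 11: ref 1 -> HIT, frames=[3,1,2] (faults so far: 6)
  step 12: ref 6 -> FAULT, evict 3, frames=[6,1,2] (faults so far: 7)
  LRU total faults: 7
--- Optimal ---
  step 0: ref 6 -> FAULT, frames=[6,-,-] (faults so far: 1)
  step 1: ref 5 -> FAULT, frames=[6,5,-] (faults so far: 2)
  step 2: ref 7 -> FAULT, frames=[6,5,7] (faults so far: 3)
  step 3: ref 7 -> HIT, frames=[6,5,7] (faults so far: 3)
  step 4: ref 7 -> HIT, frames=[6,5,7] (faults so far: 3)
  step 5: ref 7 -> HIT, frames=[6,5,7] (faults so far: 3)
  step 6: ref 7 -> HIT, frames=[6,5,7] (faults so far: 3)
  step 7: ref 7 -> HIT, frames=[6,5,7] (faults so far: 3)
  step 8: ref 3 -> FAULT, evict 5, frames=[6,3,7] (faults so far: 4)
  step 9: ref 1 -> FAULT, evict 3, frames=[6,1,7] (faults so far: 5)
  step 10: ref 2 -> FAULT, evict 7, frames=[6,1,2] (faults so far: 6)
  step 11: ref 1 -> HIT, frames=[6,1,2] (faults so far: 6)
  step 12: ref 6 -> HIT, frames=[6,1,2] (faults so far: 6)
  Optimal total faults: 6

Answer: 7 7 6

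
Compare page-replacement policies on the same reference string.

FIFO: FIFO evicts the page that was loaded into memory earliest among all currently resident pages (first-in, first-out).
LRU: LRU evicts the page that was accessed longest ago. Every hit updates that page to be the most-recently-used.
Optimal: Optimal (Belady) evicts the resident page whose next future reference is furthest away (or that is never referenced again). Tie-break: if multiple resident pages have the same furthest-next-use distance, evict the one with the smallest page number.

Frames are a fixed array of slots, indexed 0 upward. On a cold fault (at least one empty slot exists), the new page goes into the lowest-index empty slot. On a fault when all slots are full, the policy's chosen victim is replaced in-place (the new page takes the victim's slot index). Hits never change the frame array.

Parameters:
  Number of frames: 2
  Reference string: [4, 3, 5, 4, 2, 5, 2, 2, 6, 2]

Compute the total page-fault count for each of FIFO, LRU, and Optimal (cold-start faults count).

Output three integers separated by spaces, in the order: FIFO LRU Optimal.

Answer: 8 7 5

Derivation:
--- FIFO ---
  step 0: ref 4 -> FAULT, frames=[4,-] (faults so far: 1)
  step 1: ref 3 -> FAULT, frames=[4,3] (faults so far: 2)
  step 2: ref 5 -> FAULT, evict 4, frames=[5,3] (faults so far: 3)
  step 3: ref 4 -> FAULT, evict 3, frames=[5,4] (faults so far: 4)
  step 4: ref 2 -> FAULT, evict 5, frames=[2,4] (faults so far: 5)
  step 5: ref 5 -> FAULT, evict 4, frames=[2,5] (faults so far: 6)
  step 6: ref 2 -> HIT, frames=[2,5] (faults so far: 6)
  step 7: ref 2 -> HIT, frames=[2,5] (faults so far: 6)
  step 8: ref 6 -> FAULT, evict 2, frames=[6,5] (faults so far: 7)
  step 9: ref 2 -> FAULT, evict 5, frames=[6,2] (faults so far: 8)
  FIFO total faults: 8
--- LRU ---
  step 0: ref 4 -> FAULT, frames=[4,-] (faults so far: 1)
  step 1: ref 3 -> FAULT, frames=[4,3] (faults so far: 2)
  step 2: ref 5 -> FAULT, evict 4, frames=[5,3] (faults so far: 3)
  step 3: ref 4 -> FAULT, evict 3, frames=[5,4] (faults so far: 4)
  step 4: ref 2 -> FAULT, evict 5, frames=[2,4] (faults so far: 5)
  step 5: ref 5 -> FAULT, evict 4, frames=[2,5] (faults so far: 6)
  step 6: ref 2 -> HIT, frames=[2,5] (faults so far: 6)
  step 7: ref 2 -> HIT, frames=[2,5] (faults so far: 6)
  step 8: ref 6 -> FAULT, evict 5, frames=[2,6] (faults so far: 7)
  step 9: ref 2 -> HIT, frames=[2,6] (faults so far: 7)
  LRU total faults: 7
--- Optimal ---
  step 0: ref 4 -> FAULT, frames=[4,-] (faults so far: 1)
  step 1: ref 3 -> FAULT, frames=[4,3] (faults so far: 2)
  step 2: ref 5 -> FAULT, evict 3, frames=[4,5] (faults so far: 3)
  step 3: ref 4 -> HIT, frames=[4,5] (faults so far: 3)
  step 4: ref 2 -> FAULT, evict 4, frames=[2,5] (faults so far: 4)
  step 5: ref 5 -> HIT, frames=[2,5] (faults so far: 4)
  step 6: ref 2 -> HIT, frames=[2,5] (faults so far: 4)
  step 7: ref 2 -> HIT, frames=[2,5] (faults so far: 4)
  step 8: ref 6 -> FAULT, evict 5, frames=[2,6] (faults so far: 5)
  step 9: ref 2 -> HIT, frames=[2,6] (faults so far: 5)
  Optimal total faults: 5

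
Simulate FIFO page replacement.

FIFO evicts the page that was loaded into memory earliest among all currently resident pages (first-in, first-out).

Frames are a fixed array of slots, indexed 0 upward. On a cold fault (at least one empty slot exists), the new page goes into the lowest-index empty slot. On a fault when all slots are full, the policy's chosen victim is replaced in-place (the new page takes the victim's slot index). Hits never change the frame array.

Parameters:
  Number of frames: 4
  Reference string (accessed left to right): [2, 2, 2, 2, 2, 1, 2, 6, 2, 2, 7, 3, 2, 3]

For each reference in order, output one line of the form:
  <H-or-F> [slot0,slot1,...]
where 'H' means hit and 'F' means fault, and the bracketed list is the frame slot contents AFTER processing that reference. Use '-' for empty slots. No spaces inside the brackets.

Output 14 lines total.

F [2,-,-,-]
H [2,-,-,-]
H [2,-,-,-]
H [2,-,-,-]
H [2,-,-,-]
F [2,1,-,-]
H [2,1,-,-]
F [2,1,6,-]
H [2,1,6,-]
H [2,1,6,-]
F [2,1,6,7]
F [3,1,6,7]
F [3,2,6,7]
H [3,2,6,7]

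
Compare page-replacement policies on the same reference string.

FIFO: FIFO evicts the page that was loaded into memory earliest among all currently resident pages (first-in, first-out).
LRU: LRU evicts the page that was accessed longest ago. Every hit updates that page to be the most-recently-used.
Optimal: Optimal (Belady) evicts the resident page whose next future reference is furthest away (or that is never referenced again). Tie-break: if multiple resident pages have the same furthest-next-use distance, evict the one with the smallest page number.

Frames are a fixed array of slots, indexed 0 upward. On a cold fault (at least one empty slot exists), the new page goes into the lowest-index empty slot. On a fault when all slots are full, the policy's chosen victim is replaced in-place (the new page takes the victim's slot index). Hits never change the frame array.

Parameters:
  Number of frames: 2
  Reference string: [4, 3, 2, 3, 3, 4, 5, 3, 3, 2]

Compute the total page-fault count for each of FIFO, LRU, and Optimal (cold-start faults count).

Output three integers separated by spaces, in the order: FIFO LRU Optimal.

--- FIFO ---
  step 0: ref 4 -> FAULT, frames=[4,-] (faults so far: 1)
  step 1: ref 3 -> FAULT, frames=[4,3] (faults so far: 2)
  step 2: ref 2 -> FAULT, evict 4, frames=[2,3] (faults so far: 3)
  step 3: ref 3 -> HIT, frames=[2,3] (faults so far: 3)
  step 4: ref 3 -> HIT, frames=[2,3] (faults so far: 3)
  step 5: ref 4 -> FAULT, evict 3, frames=[2,4] (faults so far: 4)
  step 6: ref 5 -> FAULT, evict 2, frames=[5,4] (faults so far: 5)
  step 7: ref 3 -> FAULT, evict 4, frames=[5,3] (faults so far: 6)
  step 8: ref 3 -> HIT, frames=[5,3] (faults so far: 6)
  step 9: ref 2 -> FAULT, evict 5, frames=[2,3] (faults so far: 7)
  FIFO total faults: 7
--- LRU ---
  step 0: ref 4 -> FAULT, frames=[4,-] (faults so far: 1)
  step 1: ref 3 -> FAULT, frames=[4,3] (faults so far: 2)
  step 2: ref 2 -> FAULT, evict 4, frames=[2,3] (faults so far: 3)
  step 3: ref 3 -> HIT, frames=[2,3] (faults so far: 3)
  step 4: ref 3 -> HIT, frames=[2,3] (faults so far: 3)
  step 5: ref 4 -> FAULT, evict 2, frames=[4,3] (faults so far: 4)
  step 6: ref 5 -> FAULT, evict 3, frames=[4,5] (faults so far: 5)
  step 7: ref 3 -> FAULT, evict 4, frames=[3,5] (faults so far: 6)
  step 8: ref 3 -> HIT, frames=[3,5] (faults so far: 6)
  step 9: ref 2 -> FAULT, evict 5, frames=[3,2] (faults so far: 7)
  LRU total faults: 7
--- Optimal ---
  step 0: ref 4 -> FAULT, frames=[4,-] (faults so far: 1)
  step 1: ref 3 -> FAULT, frames=[4,3] (faults so far: 2)
  step 2: ref 2 -> FAULT, evict 4, frames=[2,3] (faults so far: 3)
  step 3: ref 3 -> HIT, frames=[2,3] (faults so far: 3)
  step 4: ref 3 -> HIT, frames=[2,3] (faults so far: 3)
  step 5: ref 4 -> FAULT, evict 2, frames=[4,3] (faults so far: 4)
  step 6: ref 5 -> FAULT, evict 4, frames=[5,3] (faults so far: 5)
  step 7: ref 3 -> HIT, frames=[5,3] (faults so far: 5)
  step 8: ref 3 -> HIT, frames=[5,3] (faults so far: 5)
  step 9: ref 2 -> FAULT, evict 3, frames=[5,2] (faults so far: 6)
  Optimal total faults: 6

Answer: 7 7 6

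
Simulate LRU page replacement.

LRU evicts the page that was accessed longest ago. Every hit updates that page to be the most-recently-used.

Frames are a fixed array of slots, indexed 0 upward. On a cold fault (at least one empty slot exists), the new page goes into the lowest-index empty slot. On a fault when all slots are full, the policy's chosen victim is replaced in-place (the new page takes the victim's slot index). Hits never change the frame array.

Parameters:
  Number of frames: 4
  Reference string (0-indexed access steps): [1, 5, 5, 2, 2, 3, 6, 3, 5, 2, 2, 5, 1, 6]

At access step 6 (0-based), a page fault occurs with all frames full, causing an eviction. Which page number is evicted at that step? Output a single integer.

Answer: 1

Derivation:
Step 0: ref 1 -> FAULT, frames=[1,-,-,-]
Step 1: ref 5 -> FAULT, frames=[1,5,-,-]
Step 2: ref 5 -> HIT, frames=[1,5,-,-]
Step 3: ref 2 -> FAULT, frames=[1,5,2,-]
Step 4: ref 2 -> HIT, frames=[1,5,2,-]
Step 5: ref 3 -> FAULT, frames=[1,5,2,3]
Step 6: ref 6 -> FAULT, evict 1, frames=[6,5,2,3]
At step 6: evicted page 1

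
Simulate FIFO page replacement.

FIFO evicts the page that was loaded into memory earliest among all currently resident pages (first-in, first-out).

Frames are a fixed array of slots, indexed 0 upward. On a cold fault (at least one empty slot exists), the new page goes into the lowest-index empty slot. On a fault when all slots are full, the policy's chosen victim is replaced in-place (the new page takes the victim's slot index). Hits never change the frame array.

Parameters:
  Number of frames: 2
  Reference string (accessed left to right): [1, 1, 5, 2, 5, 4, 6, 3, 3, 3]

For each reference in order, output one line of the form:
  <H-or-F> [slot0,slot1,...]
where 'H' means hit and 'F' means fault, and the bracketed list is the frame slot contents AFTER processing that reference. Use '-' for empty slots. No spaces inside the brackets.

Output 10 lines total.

F [1,-]
H [1,-]
F [1,5]
F [2,5]
H [2,5]
F [2,4]
F [6,4]
F [6,3]
H [6,3]
H [6,3]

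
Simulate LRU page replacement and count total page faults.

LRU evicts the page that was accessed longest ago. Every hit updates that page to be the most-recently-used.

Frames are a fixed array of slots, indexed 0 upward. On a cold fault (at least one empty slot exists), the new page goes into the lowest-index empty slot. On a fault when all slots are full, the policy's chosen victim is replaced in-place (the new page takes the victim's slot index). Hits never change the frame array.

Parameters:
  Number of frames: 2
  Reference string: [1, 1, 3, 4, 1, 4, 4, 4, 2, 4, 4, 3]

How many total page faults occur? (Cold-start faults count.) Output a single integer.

Answer: 6

Derivation:
Step 0: ref 1 → FAULT, frames=[1,-]
Step 1: ref 1 → HIT, frames=[1,-]
Step 2: ref 3 → FAULT, frames=[1,3]
Step 3: ref 4 → FAULT (evict 1), frames=[4,3]
Step 4: ref 1 → FAULT (evict 3), frames=[4,1]
Step 5: ref 4 → HIT, frames=[4,1]
Step 6: ref 4 → HIT, frames=[4,1]
Step 7: ref 4 → HIT, frames=[4,1]
Step 8: ref 2 → FAULT (evict 1), frames=[4,2]
Step 9: ref 4 → HIT, frames=[4,2]
Step 10: ref 4 → HIT, frames=[4,2]
Step 11: ref 3 → FAULT (evict 2), frames=[4,3]
Total faults: 6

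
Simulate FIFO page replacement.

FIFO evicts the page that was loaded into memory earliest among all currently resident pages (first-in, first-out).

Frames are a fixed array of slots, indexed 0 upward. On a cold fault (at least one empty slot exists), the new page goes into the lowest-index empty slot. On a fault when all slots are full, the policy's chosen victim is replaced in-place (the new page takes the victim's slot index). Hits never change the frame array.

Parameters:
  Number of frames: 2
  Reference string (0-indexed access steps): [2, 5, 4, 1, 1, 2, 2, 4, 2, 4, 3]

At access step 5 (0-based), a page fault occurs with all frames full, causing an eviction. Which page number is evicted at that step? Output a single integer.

Answer: 4

Derivation:
Step 0: ref 2 -> FAULT, frames=[2,-]
Step 1: ref 5 -> FAULT, frames=[2,5]
Step 2: ref 4 -> FAULT, evict 2, frames=[4,5]
Step 3: ref 1 -> FAULT, evict 5, frames=[4,1]
Step 4: ref 1 -> HIT, frames=[4,1]
Step 5: ref 2 -> FAULT, evict 4, frames=[2,1]
At step 5: evicted page 4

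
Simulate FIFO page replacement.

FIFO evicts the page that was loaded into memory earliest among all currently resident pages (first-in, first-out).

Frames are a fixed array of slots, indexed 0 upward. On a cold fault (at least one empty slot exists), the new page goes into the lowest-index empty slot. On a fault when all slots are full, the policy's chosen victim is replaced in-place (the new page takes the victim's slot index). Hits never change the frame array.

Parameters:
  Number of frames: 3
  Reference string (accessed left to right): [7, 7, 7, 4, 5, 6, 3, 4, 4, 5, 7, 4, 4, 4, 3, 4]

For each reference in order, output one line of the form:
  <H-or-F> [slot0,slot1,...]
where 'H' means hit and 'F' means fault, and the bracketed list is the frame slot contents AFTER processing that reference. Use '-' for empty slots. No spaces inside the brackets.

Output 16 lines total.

F [7,-,-]
H [7,-,-]
H [7,-,-]
F [7,4,-]
F [7,4,5]
F [6,4,5]
F [6,3,5]
F [6,3,4]
H [6,3,4]
F [5,3,4]
F [5,7,4]
H [5,7,4]
H [5,7,4]
H [5,7,4]
F [5,7,3]
F [4,7,3]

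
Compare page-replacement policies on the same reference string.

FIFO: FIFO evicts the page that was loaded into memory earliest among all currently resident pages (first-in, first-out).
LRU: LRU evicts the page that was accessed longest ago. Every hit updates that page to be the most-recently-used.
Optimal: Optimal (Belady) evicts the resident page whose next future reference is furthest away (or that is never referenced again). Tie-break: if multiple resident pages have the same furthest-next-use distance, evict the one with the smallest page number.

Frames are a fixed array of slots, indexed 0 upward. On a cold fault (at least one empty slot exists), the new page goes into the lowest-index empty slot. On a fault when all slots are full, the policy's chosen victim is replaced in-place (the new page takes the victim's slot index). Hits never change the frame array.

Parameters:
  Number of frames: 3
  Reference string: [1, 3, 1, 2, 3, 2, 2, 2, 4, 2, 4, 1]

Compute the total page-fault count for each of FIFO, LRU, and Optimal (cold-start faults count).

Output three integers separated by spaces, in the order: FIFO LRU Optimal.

Answer: 5 5 4

Derivation:
--- FIFO ---
  step 0: ref 1 -> FAULT, frames=[1,-,-] (faults so far: 1)
  step 1: ref 3 -> FAULT, frames=[1,3,-] (faults so far: 2)
  step 2: ref 1 -> HIT, frames=[1,3,-] (faults so far: 2)
  step 3: ref 2 -> FAULT, frames=[1,3,2] (faults so far: 3)
  step 4: ref 3 -> HIT, frames=[1,3,2] (faults so far: 3)
  step 5: ref 2 -> HIT, frames=[1,3,2] (faults so far: 3)
  step 6: ref 2 -> HIT, frames=[1,3,2] (faults so far: 3)
  step 7: ref 2 -> HIT, frames=[1,3,2] (faults so far: 3)
  step 8: ref 4 -> FAULT, evict 1, frames=[4,3,2] (faults so far: 4)
  step 9: ref 2 -> HIT, frames=[4,3,2] (faults so far: 4)
  step 10: ref 4 -> HIT, frames=[4,3,2] (faults so far: 4)
  step 11: ref 1 -> FAULT, evict 3, frames=[4,1,2] (faults so far: 5)
  FIFO total faults: 5
--- LRU ---
  step 0: ref 1 -> FAULT, frames=[1,-,-] (faults so far: 1)
  step 1: ref 3 -> FAULT, frames=[1,3,-] (faults so far: 2)
  step 2: ref 1 -> HIT, frames=[1,3,-] (faults so far: 2)
  step 3: ref 2 -> FAULT, frames=[1,3,2] (faults so far: 3)
  step 4: ref 3 -> HIT, frames=[1,3,2] (faults so far: 3)
  step 5: ref 2 -> HIT, frames=[1,3,2] (faults so far: 3)
  step 6: ref 2 -> HIT, frames=[1,3,2] (faults so far: 3)
  step 7: ref 2 -> HIT, frames=[1,3,2] (faults so far: 3)
  step 8: ref 4 -> FAULT, evict 1, frames=[4,3,2] (faults so far: 4)
  step 9: ref 2 -> HIT, frames=[4,3,2] (faults so far: 4)
  step 10: ref 4 -> HIT, frames=[4,3,2] (faults so far: 4)
  step 11: ref 1 -> FAULT, evict 3, frames=[4,1,2] (faults so far: 5)
  LRU total faults: 5
--- Optimal ---
  step 0: ref 1 -> FAULT, frames=[1,-,-] (faults so far: 1)
  step 1: ref 3 -> FAULT, frames=[1,3,-] (faults so far: 2)
  step 2: ref 1 -> HIT, frames=[1,3,-] (faults so far: 2)
  step 3: ref 2 -> FAULT, frames=[1,3,2] (faults so far: 3)
  step 4: ref 3 -> HIT, frames=[1,3,2] (faults so far: 3)
  step 5: ref 2 -> HIT, frames=[1,3,2] (faults so far: 3)
  step 6: ref 2 -> HIT, frames=[1,3,2] (faults so far: 3)
  step 7: ref 2 -> HIT, frames=[1,3,2] (faults so far: 3)
  step 8: ref 4 -> FAULT, evict 3, frames=[1,4,2] (faults so far: 4)
  step 9: ref 2 -> HIT, frames=[1,4,2] (faults so far: 4)
  step 10: ref 4 -> HIT, frames=[1,4,2] (faults so far: 4)
  step 11: ref 1 -> HIT, frames=[1,4,2] (faults so far: 4)
  Optimal total faults: 4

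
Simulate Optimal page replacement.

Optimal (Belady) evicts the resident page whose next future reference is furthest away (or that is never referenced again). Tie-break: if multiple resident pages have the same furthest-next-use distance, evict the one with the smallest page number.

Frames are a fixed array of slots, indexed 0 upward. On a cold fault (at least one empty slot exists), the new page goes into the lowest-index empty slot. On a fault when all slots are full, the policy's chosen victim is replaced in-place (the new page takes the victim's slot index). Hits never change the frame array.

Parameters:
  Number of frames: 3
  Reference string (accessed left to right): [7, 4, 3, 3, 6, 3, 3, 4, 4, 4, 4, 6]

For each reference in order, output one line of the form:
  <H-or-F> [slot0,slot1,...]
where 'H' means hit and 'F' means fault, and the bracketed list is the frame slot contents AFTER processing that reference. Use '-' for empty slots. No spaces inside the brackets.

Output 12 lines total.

F [7,-,-]
F [7,4,-]
F [7,4,3]
H [7,4,3]
F [6,4,3]
H [6,4,3]
H [6,4,3]
H [6,4,3]
H [6,4,3]
H [6,4,3]
H [6,4,3]
H [6,4,3]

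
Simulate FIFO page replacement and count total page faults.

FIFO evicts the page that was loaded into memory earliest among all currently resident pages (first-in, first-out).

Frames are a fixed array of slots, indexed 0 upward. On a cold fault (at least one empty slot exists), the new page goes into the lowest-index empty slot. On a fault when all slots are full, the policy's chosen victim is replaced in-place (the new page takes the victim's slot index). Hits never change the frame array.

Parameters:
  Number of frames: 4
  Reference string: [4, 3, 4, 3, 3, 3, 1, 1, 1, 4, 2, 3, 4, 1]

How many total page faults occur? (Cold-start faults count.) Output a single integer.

Step 0: ref 4 → FAULT, frames=[4,-,-,-]
Step 1: ref 3 → FAULT, frames=[4,3,-,-]
Step 2: ref 4 → HIT, frames=[4,3,-,-]
Step 3: ref 3 → HIT, frames=[4,3,-,-]
Step 4: ref 3 → HIT, frames=[4,3,-,-]
Step 5: ref 3 → HIT, frames=[4,3,-,-]
Step 6: ref 1 → FAULT, frames=[4,3,1,-]
Step 7: ref 1 → HIT, frames=[4,3,1,-]
Step 8: ref 1 → HIT, frames=[4,3,1,-]
Step 9: ref 4 → HIT, frames=[4,3,1,-]
Step 10: ref 2 → FAULT, frames=[4,3,1,2]
Step 11: ref 3 → HIT, frames=[4,3,1,2]
Step 12: ref 4 → HIT, frames=[4,3,1,2]
Step 13: ref 1 → HIT, frames=[4,3,1,2]
Total faults: 4

Answer: 4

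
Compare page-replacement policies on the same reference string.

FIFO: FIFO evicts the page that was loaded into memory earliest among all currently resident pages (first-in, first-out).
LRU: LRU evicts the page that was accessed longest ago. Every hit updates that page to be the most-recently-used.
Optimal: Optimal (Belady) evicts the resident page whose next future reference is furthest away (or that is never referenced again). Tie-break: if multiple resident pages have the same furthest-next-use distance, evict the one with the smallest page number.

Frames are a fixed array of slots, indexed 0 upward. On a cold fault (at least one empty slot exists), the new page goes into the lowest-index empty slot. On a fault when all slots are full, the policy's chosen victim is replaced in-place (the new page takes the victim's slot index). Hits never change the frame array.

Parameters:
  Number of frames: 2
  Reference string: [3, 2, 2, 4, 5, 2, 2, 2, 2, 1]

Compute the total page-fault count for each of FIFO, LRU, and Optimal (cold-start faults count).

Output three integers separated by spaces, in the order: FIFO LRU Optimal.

--- FIFO ---
  step 0: ref 3 -> FAULT, frames=[3,-] (faults so far: 1)
  step 1: ref 2 -> FAULT, frames=[3,2] (faults so far: 2)
  step 2: ref 2 -> HIT, frames=[3,2] (faults so far: 2)
  step 3: ref 4 -> FAULT, evict 3, frames=[4,2] (faults so far: 3)
  step 4: ref 5 -> FAULT, evict 2, frames=[4,5] (faults so far: 4)
  step 5: ref 2 -> FAULT, evict 4, frames=[2,5] (faults so far: 5)
  step 6: ref 2 -> HIT, frames=[2,5] (faults so far: 5)
  step 7: ref 2 -> HIT, frames=[2,5] (faults so far: 5)
  step 8: ref 2 -> HIT, frames=[2,5] (faults so far: 5)
  step 9: ref 1 -> FAULT, evict 5, frames=[2,1] (faults so far: 6)
  FIFO total faults: 6
--- LRU ---
  step 0: ref 3 -> FAULT, frames=[3,-] (faults so far: 1)
  step 1: ref 2 -> FAULT, frames=[3,2] (faults so far: 2)
  step 2: ref 2 -> HIT, frames=[3,2] (faults so far: 2)
  step 3: ref 4 -> FAULT, evict 3, frames=[4,2] (faults so far: 3)
  step 4: ref 5 -> FAULT, evict 2, frames=[4,5] (faults so far: 4)
  step 5: ref 2 -> FAULT, evict 4, frames=[2,5] (faults so far: 5)
  step 6: ref 2 -> HIT, frames=[2,5] (faults so far: 5)
  step 7: ref 2 -> HIT, frames=[2,5] (faults so far: 5)
  step 8: ref 2 -> HIT, frames=[2,5] (faults so far: 5)
  step 9: ref 1 -> FAULT, evict 5, frames=[2,1] (faults so far: 6)
  LRU total faults: 6
--- Optimal ---
  step 0: ref 3 -> FAULT, frames=[3,-] (faults so far: 1)
  step 1: ref 2 -> FAULT, frames=[3,2] (faults so far: 2)
  step 2: ref 2 -> HIT, frames=[3,2] (faults so far: 2)
  step 3: ref 4 -> FAULT, evict 3, frames=[4,2] (faults so far: 3)
  step 4: ref 5 -> FAULT, evict 4, frames=[5,2] (faults so far: 4)
  step 5: ref 2 -> HIT, frames=[5,2] (faults so far: 4)
  step 6: ref 2 -> HIT, frames=[5,2] (faults so far: 4)
  step 7: ref 2 -> HIT, frames=[5,2] (faults so far: 4)
  step 8: ref 2 -> HIT, frames=[5,2] (faults so far: 4)
  step 9: ref 1 -> FAULT, evict 2, frames=[5,1] (faults so far: 5)
  Optimal total faults: 5

Answer: 6 6 5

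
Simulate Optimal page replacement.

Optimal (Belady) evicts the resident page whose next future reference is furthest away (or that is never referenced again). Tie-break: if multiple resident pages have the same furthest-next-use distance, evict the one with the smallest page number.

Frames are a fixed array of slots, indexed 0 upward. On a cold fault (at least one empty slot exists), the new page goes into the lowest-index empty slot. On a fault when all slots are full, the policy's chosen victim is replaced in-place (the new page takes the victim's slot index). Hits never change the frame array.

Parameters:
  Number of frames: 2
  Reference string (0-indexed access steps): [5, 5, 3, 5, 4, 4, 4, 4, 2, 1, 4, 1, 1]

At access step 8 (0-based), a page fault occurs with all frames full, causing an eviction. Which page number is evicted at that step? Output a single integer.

Step 0: ref 5 -> FAULT, frames=[5,-]
Step 1: ref 5 -> HIT, frames=[5,-]
Step 2: ref 3 -> FAULT, frames=[5,3]
Step 3: ref 5 -> HIT, frames=[5,3]
Step 4: ref 4 -> FAULT, evict 3, frames=[5,4]
Step 5: ref 4 -> HIT, frames=[5,4]
Step 6: ref 4 -> HIT, frames=[5,4]
Step 7: ref 4 -> HIT, frames=[5,4]
Step 8: ref 2 -> FAULT, evict 5, frames=[2,4]
At step 8: evicted page 5

Answer: 5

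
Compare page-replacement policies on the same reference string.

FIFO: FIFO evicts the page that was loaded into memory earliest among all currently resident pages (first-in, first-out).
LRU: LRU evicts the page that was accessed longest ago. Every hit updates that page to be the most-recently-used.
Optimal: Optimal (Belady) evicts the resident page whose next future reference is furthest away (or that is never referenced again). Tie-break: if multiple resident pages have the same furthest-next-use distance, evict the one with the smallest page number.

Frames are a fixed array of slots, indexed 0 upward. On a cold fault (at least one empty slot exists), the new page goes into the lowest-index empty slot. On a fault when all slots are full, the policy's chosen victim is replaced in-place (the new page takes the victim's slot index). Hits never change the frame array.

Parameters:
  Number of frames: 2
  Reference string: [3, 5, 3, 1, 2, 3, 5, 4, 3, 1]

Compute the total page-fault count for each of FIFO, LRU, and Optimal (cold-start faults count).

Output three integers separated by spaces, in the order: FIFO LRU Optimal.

--- FIFO ---
  step 0: ref 3 -> FAULT, frames=[3,-] (faults so far: 1)
  step 1: ref 5 -> FAULT, frames=[3,5] (faults so far: 2)
  step 2: ref 3 -> HIT, frames=[3,5] (faults so far: 2)
  step 3: ref 1 -> FAULT, evict 3, frames=[1,5] (faults so far: 3)
  step 4: ref 2 -> FAULT, evict 5, frames=[1,2] (faults so far: 4)
  step 5: ref 3 -> FAULT, evict 1, frames=[3,2] (faults so far: 5)
  step 6: ref 5 -> FAULT, evict 2, frames=[3,5] (faults so far: 6)
  step 7: ref 4 -> FAULT, evict 3, frames=[4,5] (faults so far: 7)
  step 8: ref 3 -> FAULT, evict 5, frames=[4,3] (faults so far: 8)
  step 9: ref 1 -> FAULT, evict 4, frames=[1,3] (faults so far: 9)
  FIFO total faults: 9
--- LRU ---
  step 0: ref 3 -> FAULT, frames=[3,-] (faults so far: 1)
  step 1: ref 5 -> FAULT, frames=[3,5] (faults so far: 2)
  step 2: ref 3 -> HIT, frames=[3,5] (faults so far: 2)
  step 3: ref 1 -> FAULT, evict 5, frames=[3,1] (faults so far: 3)
  step 4: ref 2 -> FAULT, evict 3, frames=[2,1] (faults so far: 4)
  step 5: ref 3 -> FAULT, evict 1, frames=[2,3] (faults so far: 5)
  step 6: ref 5 -> FAULT, evict 2, frames=[5,3] (faults so far: 6)
  step 7: ref 4 -> FAULT, evict 3, frames=[5,4] (faults so far: 7)
  step 8: ref 3 -> FAULT, evict 5, frames=[3,4] (faults so far: 8)
  step 9: ref 1 -> FAULT, evict 4, frames=[3,1] (faults so far: 9)
  LRU total faults: 9
--- Optimal ---
  step 0: ref 3 -> FAULT, frames=[3,-] (faults so far: 1)
  step 1: ref 5 -> FAULT, frames=[3,5] (faults so far: 2)
  step 2: ref 3 -> HIT, frames=[3,5] (faults so far: 2)
  step 3: ref 1 -> FAULT, evict 5, frames=[3,1] (faults so far: 3)
  step 4: ref 2 -> FAULT, evict 1, frames=[3,2] (faults so far: 4)
  step 5: ref 3 -> HIT, frames=[3,2] (faults so far: 4)
  step 6: ref 5 -> FAULT, evict 2, frames=[3,5] (faults so far: 5)
  step 7: ref 4 -> FAULT, evict 5, frames=[3,4] (faults so far: 6)
  step 8: ref 3 -> HIT, frames=[3,4] (faults so far: 6)
  step 9: ref 1 -> FAULT, evict 3, frames=[1,4] (faults so far: 7)
  Optimal total faults: 7

Answer: 9 9 7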